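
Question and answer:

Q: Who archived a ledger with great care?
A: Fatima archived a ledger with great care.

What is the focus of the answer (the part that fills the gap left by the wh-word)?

Fatima

The wh-word "who" asks about the subject (agent).
In the answer, "a ledger" and "with great care" are given — repeated from the question.
The constituent filling the subject (agent) gap is "Fatima"; that is the focus and would carry nuclear stress.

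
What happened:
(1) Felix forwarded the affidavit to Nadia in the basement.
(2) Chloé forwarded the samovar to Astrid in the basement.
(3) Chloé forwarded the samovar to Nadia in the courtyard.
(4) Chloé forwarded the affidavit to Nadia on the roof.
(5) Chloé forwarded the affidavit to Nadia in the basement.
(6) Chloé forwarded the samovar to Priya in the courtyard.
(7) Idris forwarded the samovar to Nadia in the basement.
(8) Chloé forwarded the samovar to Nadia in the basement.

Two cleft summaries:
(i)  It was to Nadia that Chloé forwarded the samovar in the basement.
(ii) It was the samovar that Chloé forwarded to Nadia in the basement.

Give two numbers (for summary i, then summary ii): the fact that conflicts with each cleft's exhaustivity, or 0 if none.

Summary (i) focuses "Nadia" (the recipient); background same agent, thing, setting (Chloé / the samovar / in the basement). Fact (2) matches that background with recipient = Astrid — refutes (i).
Summary (ii) focuses "the samovar" (the thing); background same agent, recipient, setting (Chloé / Nadia / in the basement). Fact (5) matches that background with thing = the affidavit — refutes (ii).

2, 5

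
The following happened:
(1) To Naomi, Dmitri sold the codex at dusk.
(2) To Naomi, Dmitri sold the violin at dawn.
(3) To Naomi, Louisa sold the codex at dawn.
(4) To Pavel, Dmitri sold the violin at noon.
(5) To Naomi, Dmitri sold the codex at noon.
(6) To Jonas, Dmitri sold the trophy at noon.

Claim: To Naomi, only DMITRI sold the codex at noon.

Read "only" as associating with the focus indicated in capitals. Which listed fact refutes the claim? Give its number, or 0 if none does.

0

Focus (in capitals) is "Dmitri" — the agent. "Only" excludes alternative agents while holding fixed thing = the codex, recipient = Naomi, setting = at noon.
No fact matches thing = the codex, recipient = Naomi, setting = at noon with a different agent — every other fact differs on at least one backgrounded slot. So no fact refutes it.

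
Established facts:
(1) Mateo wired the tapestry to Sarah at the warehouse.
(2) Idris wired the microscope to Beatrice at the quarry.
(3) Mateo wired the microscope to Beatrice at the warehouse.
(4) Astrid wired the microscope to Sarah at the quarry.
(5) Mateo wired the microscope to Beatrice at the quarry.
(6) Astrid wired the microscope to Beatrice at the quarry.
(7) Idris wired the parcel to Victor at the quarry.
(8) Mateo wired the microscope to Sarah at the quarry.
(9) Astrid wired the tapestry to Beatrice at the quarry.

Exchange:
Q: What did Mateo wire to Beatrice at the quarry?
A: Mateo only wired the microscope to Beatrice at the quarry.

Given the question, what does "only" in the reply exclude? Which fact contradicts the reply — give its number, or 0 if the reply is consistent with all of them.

Answering "What did ...?" puts focus on the thing — here, "the microscope".
So "only" ranges over things; the rest (same agent, recipient, setting (Mateo / Beatrice / at the quarry)) is presupposed.
No listed fact shares that background with another thing. Nothing contradicts the reply.
(Fact (8) would refute a reading with focus on the recipient — but that is not what the question asks.)

0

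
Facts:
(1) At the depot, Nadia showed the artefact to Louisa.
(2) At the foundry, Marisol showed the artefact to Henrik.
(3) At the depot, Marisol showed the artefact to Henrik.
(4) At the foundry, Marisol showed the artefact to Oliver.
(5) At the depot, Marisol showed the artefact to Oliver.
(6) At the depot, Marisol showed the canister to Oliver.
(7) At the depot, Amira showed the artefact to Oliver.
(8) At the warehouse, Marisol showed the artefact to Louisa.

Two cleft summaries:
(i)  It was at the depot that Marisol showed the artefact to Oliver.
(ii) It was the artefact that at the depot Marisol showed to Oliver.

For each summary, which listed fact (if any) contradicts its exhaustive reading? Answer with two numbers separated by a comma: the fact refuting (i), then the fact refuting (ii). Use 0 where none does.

(i): focus "at the depot". Looking for agent = Marisol, thing = the artefact, recipient = Oliver with some other setting — fact (4) has at the foundry there. Refuted.
(ii): focus "the artefact". Looking for agent = Marisol, recipient = Oliver, setting = at the depot with some other thing — fact (6) has the canister there. Refuted.

4, 6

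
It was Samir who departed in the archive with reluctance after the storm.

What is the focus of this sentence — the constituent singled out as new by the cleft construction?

In an it-cleft "It was X that/who ...", the clefted constituent X is the focus; the that/who-clause expresses the presupposed open proposition.
Here the focus is "Samir". The backgrounded (presupposed) material includes "in the archive", "after the storm" and "with reluctance".

Samir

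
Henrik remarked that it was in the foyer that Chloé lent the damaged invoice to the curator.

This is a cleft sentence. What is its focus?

in the foyer

In an it-cleft "It was X that/who ...", the clefted constituent X is the focus; the that/who-clause expresses the presupposed open proposition.
Here the focus is "in the foyer". The backgrounded (presupposed) material includes "Chloé", "the damaged invoice" and "to the curator".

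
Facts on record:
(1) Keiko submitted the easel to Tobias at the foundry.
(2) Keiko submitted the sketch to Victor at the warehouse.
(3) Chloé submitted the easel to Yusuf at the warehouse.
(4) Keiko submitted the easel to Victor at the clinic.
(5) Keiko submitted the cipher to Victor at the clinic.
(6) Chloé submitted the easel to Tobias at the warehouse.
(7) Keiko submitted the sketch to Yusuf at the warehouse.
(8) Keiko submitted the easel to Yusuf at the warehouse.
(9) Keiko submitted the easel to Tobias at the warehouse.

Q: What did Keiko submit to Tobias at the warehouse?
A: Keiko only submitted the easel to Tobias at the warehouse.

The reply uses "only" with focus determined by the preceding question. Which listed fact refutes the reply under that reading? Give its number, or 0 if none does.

0

The question "What did ...?" targets the thing, so in the reply the focus falls on "the easel".
"Only" then excludes alternative things while the background — Keiko as agent and Tobias as recipient and at the warehouse as setting — is held fixed.
No fact keeps Keiko as agent and Tobias as recipient and at the warehouse as setting while changing the thing; every other fact differs on something backgrounded. The reply stands.
(Fact (1) would refute a reading with focus on the setting — but that is not what the question asks.)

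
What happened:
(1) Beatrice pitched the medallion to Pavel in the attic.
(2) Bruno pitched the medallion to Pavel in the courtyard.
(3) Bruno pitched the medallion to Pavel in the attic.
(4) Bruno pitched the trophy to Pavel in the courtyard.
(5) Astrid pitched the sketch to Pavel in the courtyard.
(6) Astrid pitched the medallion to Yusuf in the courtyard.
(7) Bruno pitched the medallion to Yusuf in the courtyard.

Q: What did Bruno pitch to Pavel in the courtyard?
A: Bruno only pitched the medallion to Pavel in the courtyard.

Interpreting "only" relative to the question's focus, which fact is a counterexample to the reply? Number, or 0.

4

Answering "What did ...?" puts focus on the thing — here, "the medallion".
So "only" ranges over things; the rest (Bruno as agent and Pavel as recipient and in the courtyard as setting) is presupposed.
Fact (4) keeps Bruno as agent and Pavel as recipient and in the courtyard as setting but has thing = the trophy; that refutes the reply.
(Fact (7) would refute a reading with focus on the recipient — but that is not what the question asks.)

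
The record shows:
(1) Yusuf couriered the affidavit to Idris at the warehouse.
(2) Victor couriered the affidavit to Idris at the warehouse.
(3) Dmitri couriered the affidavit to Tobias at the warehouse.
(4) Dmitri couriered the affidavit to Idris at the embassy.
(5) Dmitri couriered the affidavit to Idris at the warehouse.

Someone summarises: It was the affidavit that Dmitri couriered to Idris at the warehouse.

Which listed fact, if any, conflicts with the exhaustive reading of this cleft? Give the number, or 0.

0

The cleft puts "the affidavit" in focus and presupposes the open proposition with same agent, recipient, setting (Dmitri / Idris / at the warehouse).
Exhaustivity: the affidavit is the only thing satisfying that background.
No listed fact matches the background with a different thing. Exhaustivity holds.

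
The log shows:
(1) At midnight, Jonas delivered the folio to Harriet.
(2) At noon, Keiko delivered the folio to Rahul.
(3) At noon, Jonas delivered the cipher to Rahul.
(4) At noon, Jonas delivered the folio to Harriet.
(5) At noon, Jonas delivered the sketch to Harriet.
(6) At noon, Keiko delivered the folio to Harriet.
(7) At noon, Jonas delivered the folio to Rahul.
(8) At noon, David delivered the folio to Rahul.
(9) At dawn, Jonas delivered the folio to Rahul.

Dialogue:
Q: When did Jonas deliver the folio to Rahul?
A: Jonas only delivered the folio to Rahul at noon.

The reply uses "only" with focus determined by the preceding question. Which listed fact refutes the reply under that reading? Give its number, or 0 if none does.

The question "When did ...?" targets the setting, so in the reply the focus falls on "at noon".
"Only" then excludes alternative settings while the background — same agent, thing, recipient (Jonas / the folio / Rahul) — is held fixed.
Fact (9) keeps same agent, thing, recipient (Jonas / the folio / Rahul) but has setting = at dawn; that refutes the reply.
(Fact (4) would refute a reading with focus on the recipient — but that is not what the question asks.)

9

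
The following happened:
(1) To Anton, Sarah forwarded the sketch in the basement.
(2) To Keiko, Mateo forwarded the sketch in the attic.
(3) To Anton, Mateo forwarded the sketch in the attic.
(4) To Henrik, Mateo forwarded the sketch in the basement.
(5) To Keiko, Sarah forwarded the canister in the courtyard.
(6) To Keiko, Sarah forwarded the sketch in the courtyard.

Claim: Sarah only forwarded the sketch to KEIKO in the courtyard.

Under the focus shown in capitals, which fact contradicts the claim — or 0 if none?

The capitals mark "Keiko" as focus. So "only" rules out other recipients, with the rest (Sarah as agent and the sketch as thing and in the courtyard as setting) as background.
Every other fact changes something in the background, not just the recipient. Nothing refutes the claim.

0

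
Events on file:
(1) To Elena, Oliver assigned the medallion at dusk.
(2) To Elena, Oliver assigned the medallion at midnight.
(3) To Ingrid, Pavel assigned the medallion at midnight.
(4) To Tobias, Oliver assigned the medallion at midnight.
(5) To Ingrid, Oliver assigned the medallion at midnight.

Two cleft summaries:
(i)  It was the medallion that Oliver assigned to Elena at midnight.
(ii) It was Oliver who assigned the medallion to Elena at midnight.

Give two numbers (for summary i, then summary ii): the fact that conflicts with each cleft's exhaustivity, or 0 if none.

(i): focus "the medallion". No fact shares Oliver as agent and Elena as recipient and at midnight as setting with a different thing. 0.
(ii): focus "Oliver". No fact shares the medallion as thing and Elena as recipient and at midnight as setting with a different agent. 0.

0, 0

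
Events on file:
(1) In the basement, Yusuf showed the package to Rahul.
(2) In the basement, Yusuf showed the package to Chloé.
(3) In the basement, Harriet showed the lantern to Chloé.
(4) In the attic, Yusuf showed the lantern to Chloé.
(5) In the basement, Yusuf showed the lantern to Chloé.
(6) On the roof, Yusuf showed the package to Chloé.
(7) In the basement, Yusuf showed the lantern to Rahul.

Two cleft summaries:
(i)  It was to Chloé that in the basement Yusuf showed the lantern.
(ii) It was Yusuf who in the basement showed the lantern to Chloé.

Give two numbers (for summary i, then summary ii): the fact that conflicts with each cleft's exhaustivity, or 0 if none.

7, 3

(i): focus "Chloé". Looking for same agent, thing, setting (Yusuf / the lantern / in the basement) with some other recipient — fact (7) has Rahul there. Refuted.
(ii): focus "Yusuf". Looking for same thing, recipient, setting (the lantern / Chloé / in the basement) with some other agent — fact (3) has Harriet there. Refuted.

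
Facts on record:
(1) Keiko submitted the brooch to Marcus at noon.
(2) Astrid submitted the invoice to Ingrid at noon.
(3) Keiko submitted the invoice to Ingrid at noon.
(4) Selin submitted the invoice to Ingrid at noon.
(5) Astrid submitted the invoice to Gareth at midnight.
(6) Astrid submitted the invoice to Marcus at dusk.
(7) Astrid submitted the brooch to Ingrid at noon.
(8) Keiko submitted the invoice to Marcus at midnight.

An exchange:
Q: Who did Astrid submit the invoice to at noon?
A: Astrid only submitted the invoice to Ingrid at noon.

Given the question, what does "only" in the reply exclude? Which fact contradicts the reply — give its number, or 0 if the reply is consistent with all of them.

0

The question "Who did ... to ...?" targets the recipient, so in the reply the focus falls on "Ingrid".
So "only" ranges over recipients; the rest (agent = Astrid, thing = the invoice, setting = at noon) is presupposed.
No listed fact shares that background with another recipient. Nothing contradicts the reply.
(Fact (7) would refute a reading with focus on the thing — but that is not what the question asks.)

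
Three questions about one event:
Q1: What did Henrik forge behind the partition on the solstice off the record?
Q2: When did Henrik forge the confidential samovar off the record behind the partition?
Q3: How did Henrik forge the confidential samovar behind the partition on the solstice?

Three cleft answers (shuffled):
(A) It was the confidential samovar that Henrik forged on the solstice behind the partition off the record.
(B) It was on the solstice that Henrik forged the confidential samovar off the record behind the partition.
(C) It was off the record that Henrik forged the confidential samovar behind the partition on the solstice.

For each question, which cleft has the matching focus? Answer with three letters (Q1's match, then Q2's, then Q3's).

Q1 asks about the direct object; cleft (A) focuses "the confidential samovar", which is the direct object — so Q1 → A.
Q2 asks about the time; cleft (B) focuses "on the solstice", which is the time — so Q2 → B.
Q3 asks about the manner; cleft (C) focuses "off the record", which is the manner — so Q3 → C.
Mapping: Q1→A, Q2→B, Q3→C.

ABC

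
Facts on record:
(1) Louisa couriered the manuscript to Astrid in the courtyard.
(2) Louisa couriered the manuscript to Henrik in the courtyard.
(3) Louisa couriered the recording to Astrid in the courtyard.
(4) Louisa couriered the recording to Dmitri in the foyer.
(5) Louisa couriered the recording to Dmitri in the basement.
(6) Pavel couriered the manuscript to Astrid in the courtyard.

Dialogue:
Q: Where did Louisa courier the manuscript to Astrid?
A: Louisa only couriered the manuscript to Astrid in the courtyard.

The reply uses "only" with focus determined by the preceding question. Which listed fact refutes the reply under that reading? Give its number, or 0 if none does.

0

The question "Where did ...?" targets the setting, so in the reply the focus falls on "in the courtyard".
"Only" then excludes alternative settings while the background — same agent, thing, recipient (Louisa / the manuscript / Astrid) — is held fixed.
No fact keeps same agent, thing, recipient (Louisa / the manuscript / Astrid) while changing the setting; every other fact differs on something backgrounded. The reply stands.
(Fact (2) would refute a reading with focus on the recipient — but that is not what the question asks.)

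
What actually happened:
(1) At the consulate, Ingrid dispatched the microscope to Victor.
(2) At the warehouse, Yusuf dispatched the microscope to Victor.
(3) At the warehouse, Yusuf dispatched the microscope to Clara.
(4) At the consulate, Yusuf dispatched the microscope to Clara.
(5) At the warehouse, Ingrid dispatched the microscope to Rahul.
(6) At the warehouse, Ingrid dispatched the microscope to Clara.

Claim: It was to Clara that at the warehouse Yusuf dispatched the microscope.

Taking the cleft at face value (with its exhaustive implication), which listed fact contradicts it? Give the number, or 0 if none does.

2

Focus of the cleft: "Clara" (the recipient). Presupposed background: Yusuf as agent and the microscope as thing and at the warehouse as setting.
The exhaustive reading says no other recipient fits that background.
But fact (2) also has Yusuf as agent and the microscope as thing and at the warehouse as setting, with recipient = Victor — so the exhaustive reading fails.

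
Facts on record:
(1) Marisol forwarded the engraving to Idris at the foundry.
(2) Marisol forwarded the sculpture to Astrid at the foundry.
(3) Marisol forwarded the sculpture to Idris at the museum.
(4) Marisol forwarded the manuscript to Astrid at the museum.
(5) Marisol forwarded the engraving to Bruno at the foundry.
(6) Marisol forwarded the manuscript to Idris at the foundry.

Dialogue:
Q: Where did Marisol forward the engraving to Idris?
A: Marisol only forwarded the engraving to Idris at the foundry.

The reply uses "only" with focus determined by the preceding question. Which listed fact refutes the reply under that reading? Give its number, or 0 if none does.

The question "Where did ...?" targets the setting, so in the reply the focus falls on "at the foundry".
So "only" ranges over settings; the rest (Marisol as agent and the engraving as thing and Idris as recipient) is presupposed.
No listed fact shares that background with another setting. Nothing contradicts the reply.
(Fact (6) would refute a reading with focus on the thing — but that is not what the question asks.)

0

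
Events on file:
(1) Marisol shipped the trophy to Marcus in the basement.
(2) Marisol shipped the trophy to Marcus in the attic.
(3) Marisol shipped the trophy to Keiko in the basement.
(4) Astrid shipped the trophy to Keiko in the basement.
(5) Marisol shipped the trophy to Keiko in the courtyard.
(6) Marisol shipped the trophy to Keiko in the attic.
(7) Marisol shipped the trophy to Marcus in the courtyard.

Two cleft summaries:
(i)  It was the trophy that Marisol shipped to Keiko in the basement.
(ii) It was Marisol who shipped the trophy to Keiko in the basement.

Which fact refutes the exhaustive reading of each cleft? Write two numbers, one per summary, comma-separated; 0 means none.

0, 4

(i): focus "the trophy". No fact shares same agent, recipient, setting (Marisol / Keiko / in the basement) with a different thing. 0.
(ii): focus "Marisol". Looking for same thing, recipient, setting (the trophy / Keiko / in the basement) with some other agent — fact (4) has Astrid there. Refuted.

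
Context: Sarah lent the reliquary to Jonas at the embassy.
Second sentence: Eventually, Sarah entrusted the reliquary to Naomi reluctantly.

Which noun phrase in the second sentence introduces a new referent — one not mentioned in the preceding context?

Naomi

"Sarah" and "the reliquary" in the second sentence are given — already mentioned in the context.
"Naomi" has no antecedent in the context; it is discourse-new.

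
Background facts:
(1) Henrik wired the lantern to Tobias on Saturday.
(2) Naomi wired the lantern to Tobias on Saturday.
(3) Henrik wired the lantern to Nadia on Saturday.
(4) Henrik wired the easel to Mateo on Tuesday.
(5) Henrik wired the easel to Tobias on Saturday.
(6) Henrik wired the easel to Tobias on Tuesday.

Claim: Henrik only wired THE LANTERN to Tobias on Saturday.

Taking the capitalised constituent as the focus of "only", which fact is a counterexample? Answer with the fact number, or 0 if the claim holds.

The capitals mark "the lantern" as focus. So "only" rules out other things, with the rest (Henrik as agent and Tobias as recipient and on Saturday as setting) as background.
Fact (5) shares the background but differs in thing (the easel) — a counterexample.

5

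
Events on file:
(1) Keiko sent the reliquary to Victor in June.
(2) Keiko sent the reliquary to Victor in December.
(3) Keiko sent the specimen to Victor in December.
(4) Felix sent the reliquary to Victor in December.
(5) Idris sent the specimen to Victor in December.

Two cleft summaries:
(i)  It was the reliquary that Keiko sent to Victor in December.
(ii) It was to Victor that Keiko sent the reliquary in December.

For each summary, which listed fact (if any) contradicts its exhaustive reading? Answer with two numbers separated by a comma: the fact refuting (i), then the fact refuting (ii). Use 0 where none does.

3, 0

Summary (i) focuses "the reliquary" (the thing); background Keiko as agent and Victor as recipient and in December as setting. Fact (3) matches that background with thing = the specimen — refutes (i).
Summary (ii) focuses "Victor" (the recipient); background Keiko as agent and the reliquary as thing and in December as setting. No fact matches that background with a different recipient, so 0.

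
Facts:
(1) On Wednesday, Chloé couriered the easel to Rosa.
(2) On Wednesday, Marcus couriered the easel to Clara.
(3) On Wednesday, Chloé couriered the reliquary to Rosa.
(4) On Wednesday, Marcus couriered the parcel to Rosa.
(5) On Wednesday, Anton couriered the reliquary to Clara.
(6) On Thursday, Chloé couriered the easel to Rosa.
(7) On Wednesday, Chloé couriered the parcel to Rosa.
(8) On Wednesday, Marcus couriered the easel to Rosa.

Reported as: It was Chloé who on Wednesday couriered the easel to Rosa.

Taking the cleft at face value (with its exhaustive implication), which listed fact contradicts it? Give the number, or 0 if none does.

Focus of the cleft: "Chloé" (the agent). Presupposed background: thing = the easel, recipient = Rosa, setting = on Wednesday.
Exhaustivity: Chloé is the only agent satisfying that background.
But fact (8) also has thing = the easel, recipient = Rosa, setting = on Wednesday, with agent = Marcus — so the exhaustive reading fails.

8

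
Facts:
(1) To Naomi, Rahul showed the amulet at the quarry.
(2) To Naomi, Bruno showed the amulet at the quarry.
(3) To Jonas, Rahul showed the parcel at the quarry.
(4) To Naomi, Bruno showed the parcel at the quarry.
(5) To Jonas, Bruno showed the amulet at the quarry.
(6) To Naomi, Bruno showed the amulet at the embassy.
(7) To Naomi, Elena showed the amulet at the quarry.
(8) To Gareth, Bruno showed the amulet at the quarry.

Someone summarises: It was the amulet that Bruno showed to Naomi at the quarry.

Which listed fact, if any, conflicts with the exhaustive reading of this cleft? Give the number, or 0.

4

Focus of the cleft: "the amulet" (the thing). Presupposed background: agent = Bruno, recipient = Naomi, setting = at the quarry.
Exhaustivity: the amulet is the only thing satisfying that background.
Fact (4) shares the background but with thing = the parcel; exhaustivity is violated.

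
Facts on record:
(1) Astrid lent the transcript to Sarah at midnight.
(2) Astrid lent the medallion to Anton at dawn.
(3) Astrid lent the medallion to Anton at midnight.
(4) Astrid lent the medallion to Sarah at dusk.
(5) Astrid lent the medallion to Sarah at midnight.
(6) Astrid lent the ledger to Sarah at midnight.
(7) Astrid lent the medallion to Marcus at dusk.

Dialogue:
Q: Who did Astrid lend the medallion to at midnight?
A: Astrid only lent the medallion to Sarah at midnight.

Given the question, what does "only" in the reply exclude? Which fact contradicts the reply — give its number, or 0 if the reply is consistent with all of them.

3

The question "Who did ... to ...?" targets the recipient, so in the reply the focus falls on "Sarah".
"Only" then excludes alternative recipients while the background — Astrid as agent and the medallion as thing and at midnight as setting — is held fixed.
Fact (3) shares the background with a different recipient (Anton) — counterexample.
(Fact (1) would refute a reading with focus on the thing — but that is not what the question asks.)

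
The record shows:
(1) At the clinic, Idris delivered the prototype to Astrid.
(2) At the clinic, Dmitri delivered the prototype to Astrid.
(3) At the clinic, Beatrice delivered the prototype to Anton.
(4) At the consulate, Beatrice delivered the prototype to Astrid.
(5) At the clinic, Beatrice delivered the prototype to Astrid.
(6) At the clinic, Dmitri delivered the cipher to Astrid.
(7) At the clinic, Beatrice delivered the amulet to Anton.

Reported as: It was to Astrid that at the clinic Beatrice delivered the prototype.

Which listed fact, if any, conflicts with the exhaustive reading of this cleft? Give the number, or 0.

3

The cleft puts "Astrid" in focus and presupposes the open proposition with Beatrice as agent and the prototype as thing and at the clinic as setting.
Exhaustivity: Astrid is the only recipient satisfying that background.
Fact (3) shares the background but with recipient = Anton; exhaustivity is violated.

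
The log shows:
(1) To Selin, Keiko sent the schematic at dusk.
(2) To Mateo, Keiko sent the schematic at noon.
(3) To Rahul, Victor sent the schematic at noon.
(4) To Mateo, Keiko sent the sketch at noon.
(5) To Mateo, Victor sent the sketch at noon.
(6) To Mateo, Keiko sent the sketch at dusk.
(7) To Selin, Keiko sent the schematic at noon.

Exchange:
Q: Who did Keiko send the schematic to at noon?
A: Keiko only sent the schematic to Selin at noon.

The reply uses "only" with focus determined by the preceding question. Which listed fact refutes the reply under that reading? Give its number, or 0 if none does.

The question "Who did ... to ...?" targets the recipient, so in the reply the focus falls on "Selin".
"Only" then excludes alternative recipients while the background — same agent, thing, setting (Keiko / the schematic / at noon) — is held fixed.
Fact (2) keeps same agent, thing, setting (Keiko / the schematic / at noon) but has recipient = Mateo; that refutes the reply.
(Fact (1) would refute a reading with focus on the setting — but that is not what the question asks.)

2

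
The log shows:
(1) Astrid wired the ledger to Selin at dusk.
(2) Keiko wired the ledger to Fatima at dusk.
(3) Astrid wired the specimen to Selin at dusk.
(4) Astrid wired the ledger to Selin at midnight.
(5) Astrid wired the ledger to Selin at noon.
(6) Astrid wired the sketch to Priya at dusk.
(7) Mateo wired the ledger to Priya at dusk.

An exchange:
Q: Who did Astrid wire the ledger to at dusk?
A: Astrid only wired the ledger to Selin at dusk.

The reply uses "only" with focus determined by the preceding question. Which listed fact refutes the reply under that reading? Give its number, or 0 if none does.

0

Answering "Who did ... to ...?" puts focus on the recipient — here, "Selin".
"Only" then excludes alternative recipients while the background — agent = Astrid, thing = the ledger, setting = at dusk — is held fixed.
No fact keeps agent = Astrid, thing = the ledger, setting = at dusk while changing the recipient; every other fact differs on something backgrounded. The reply stands.
(Fact (3) would refute a reading with focus on the thing — but that is not what the question asks.)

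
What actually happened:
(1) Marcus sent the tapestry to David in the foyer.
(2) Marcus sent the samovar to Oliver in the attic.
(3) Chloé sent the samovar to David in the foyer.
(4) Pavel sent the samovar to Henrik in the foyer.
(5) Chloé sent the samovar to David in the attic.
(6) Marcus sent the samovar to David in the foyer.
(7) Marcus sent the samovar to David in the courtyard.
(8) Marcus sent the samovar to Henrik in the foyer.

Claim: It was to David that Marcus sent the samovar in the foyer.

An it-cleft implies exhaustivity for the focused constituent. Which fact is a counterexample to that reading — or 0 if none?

8

The cleft puts "David" in focus and presupposes the open proposition with agent = Marcus, thing = the samovar, setting = in the foyer.
Exhaustivity: David is the only recipient satisfying that background.
But fact (8) also has agent = Marcus, thing = the samovar, setting = in the foyer, with recipient = Henrik — so the exhaustive reading fails.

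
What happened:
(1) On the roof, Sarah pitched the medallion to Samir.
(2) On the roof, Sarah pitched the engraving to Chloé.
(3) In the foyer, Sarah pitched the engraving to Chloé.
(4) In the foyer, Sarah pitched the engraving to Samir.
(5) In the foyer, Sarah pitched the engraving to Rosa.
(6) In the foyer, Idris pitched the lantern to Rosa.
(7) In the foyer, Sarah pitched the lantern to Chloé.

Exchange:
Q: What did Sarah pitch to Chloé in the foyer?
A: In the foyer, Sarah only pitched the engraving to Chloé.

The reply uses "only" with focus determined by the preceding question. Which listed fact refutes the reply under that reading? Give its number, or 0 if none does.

Answering "What did ...?" puts focus on the thing — here, "the engraving".
"Only" then excludes alternative things while the background — Sarah as agent and Chloé as recipient and in the foyer as setting — is held fixed.
Fact (7) keeps Sarah as agent and Chloé as recipient and in the foyer as setting but has thing = the lantern; that refutes the reply.
(Fact (2) would refute a reading with focus on the setting — but that is not what the question asks.)

7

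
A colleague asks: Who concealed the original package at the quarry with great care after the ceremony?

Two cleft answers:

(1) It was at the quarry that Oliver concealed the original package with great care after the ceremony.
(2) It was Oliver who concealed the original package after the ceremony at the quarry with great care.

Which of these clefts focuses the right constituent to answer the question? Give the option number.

2

The question word "who" targets the subject (agent).
Option (1) clefts "at the quarry" — the location, not what was asked.
Option (2) clefts "Oliver" — that matches what the question asks about.
So the congruent reply is (2).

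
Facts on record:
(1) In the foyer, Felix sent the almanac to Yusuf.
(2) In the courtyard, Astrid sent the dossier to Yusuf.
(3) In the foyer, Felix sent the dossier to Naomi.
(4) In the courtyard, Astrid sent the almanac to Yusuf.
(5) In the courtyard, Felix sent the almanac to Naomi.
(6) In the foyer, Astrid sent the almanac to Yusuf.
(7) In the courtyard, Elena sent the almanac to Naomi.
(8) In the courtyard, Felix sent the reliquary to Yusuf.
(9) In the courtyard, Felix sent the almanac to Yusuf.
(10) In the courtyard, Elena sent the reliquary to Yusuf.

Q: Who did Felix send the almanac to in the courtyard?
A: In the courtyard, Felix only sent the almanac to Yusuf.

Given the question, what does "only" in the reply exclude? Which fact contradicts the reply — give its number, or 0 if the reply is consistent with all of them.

5

Answering "Who did ... to ...?" puts focus on the recipient — here, "Yusuf".
So "only" ranges over recipients; the rest (agent = Felix, thing = the almanac, setting = in the courtyard) is presupposed.
Fact (5) keeps agent = Felix, thing = the almanac, setting = in the courtyard but has recipient = Naomi; that refutes the reply.
(Fact (8) would refute a reading with focus on the thing — but that is not what the question asks.)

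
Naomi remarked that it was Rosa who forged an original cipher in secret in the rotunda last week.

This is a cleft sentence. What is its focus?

In an it-cleft "It was X that/who ...", the clefted constituent X is the focus; the that/who-clause expresses the presupposed open proposition.
Here the focus is "Rosa". The backgrounded (presupposed) material includes "an original cipher", "last week", "in the rotunda" and "in secret".

Rosa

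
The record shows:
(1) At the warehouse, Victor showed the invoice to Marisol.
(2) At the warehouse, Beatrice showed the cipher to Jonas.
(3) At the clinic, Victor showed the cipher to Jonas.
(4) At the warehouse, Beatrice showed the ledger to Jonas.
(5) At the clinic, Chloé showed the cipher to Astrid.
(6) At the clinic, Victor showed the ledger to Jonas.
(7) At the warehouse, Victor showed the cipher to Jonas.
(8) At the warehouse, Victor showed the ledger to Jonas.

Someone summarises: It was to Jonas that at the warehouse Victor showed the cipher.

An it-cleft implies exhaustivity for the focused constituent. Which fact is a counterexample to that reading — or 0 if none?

The cleft puts "Jonas" in focus and presupposes the open proposition with agent = Victor, thing = the cipher, setting = at the warehouse.
Exhaustivity: Jonas is the only recipient satisfying that background.
No listed fact matches the background with a different recipient. Exhaustivity holds.

0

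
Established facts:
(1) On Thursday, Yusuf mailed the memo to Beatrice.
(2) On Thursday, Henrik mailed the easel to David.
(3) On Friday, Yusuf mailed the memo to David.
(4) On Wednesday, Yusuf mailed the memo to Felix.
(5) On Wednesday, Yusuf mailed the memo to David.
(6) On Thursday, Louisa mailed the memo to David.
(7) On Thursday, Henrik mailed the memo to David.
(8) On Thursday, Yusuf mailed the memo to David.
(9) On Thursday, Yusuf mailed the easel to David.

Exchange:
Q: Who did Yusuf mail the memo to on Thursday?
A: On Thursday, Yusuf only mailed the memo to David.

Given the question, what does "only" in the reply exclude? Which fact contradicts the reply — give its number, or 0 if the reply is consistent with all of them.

1

Answering "Who did ... to ...?" puts focus on the recipient — here, "David".
So "only" ranges over recipients; the rest (same agent, thing, setting (Yusuf / the memo / on Thursday)) is presupposed.
Fact (1) shares the background with a different recipient (Beatrice) — counterexample.
(Fact (9) would refute a reading with focus on the thing — but that is not what the question asks.)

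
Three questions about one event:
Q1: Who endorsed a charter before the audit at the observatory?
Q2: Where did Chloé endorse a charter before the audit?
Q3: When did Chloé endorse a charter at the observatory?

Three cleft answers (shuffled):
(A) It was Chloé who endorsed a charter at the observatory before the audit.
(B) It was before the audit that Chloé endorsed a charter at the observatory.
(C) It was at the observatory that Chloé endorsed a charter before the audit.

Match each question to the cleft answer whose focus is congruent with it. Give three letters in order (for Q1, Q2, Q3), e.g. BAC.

Q1 asks about the subject (agent); cleft (A) focuses "Chloé", which is the subject (agent) — so Q1 → A.
Q2 asks about the location; cleft (C) focuses "at the observatory", which is the location — so Q2 → C.
Q3 asks about the time; cleft (B) focuses "before the audit", which is the time — so Q3 → B.
Mapping: Q1→A, Q2→C, Q3→B.

ACB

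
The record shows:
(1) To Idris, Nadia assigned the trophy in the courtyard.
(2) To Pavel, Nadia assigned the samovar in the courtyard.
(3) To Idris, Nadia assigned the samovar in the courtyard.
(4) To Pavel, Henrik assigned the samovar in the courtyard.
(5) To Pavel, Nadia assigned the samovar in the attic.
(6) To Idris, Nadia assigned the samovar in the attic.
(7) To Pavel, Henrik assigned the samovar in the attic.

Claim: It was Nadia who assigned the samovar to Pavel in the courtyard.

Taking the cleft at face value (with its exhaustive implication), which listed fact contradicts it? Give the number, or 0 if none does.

Focus of the cleft: "Nadia" (the agent). Presupposed background: the samovar as thing and Pavel as recipient and in the courtyard as setting.
Exhaustivity: Nadia is the only agent satisfying that background.
Fact (4) shares the background but with agent = Henrik; exhaustivity is violated.

4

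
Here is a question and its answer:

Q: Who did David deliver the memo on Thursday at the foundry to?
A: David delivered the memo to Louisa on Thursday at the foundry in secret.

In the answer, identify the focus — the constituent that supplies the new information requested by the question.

to Louisa

The wh-word "who" asks about the recipient.
In the answer, "David", "the memo", "at the foundry" and "on Thursday" are given — repeated from the question.
"in secret" is also new, but it specifies the manner, which is not what the question asks about — so it is not the focus.
The constituent filling the recipient gap is "to Louisa"; that is the focus.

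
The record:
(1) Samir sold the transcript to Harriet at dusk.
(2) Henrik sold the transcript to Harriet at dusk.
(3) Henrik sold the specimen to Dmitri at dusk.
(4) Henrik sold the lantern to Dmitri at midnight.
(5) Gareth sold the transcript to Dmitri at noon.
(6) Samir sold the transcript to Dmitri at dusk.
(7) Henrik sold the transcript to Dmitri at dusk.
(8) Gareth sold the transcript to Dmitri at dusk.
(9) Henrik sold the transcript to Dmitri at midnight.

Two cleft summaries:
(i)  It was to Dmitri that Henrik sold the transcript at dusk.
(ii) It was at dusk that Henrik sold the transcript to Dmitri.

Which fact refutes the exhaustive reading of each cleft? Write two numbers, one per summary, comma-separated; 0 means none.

2, 9

Summary (i) focuses "Dmitri" (the recipient); background Henrik as agent and the transcript as thing and at dusk as setting. Fact (2) matches that background with recipient = Harriet — refutes (i).
Summary (ii) focuses "at dusk" (the setting); background Henrik as agent and the transcript as thing and Dmitri as recipient. Fact (9) matches that background with setting = at midnight — refutes (ii).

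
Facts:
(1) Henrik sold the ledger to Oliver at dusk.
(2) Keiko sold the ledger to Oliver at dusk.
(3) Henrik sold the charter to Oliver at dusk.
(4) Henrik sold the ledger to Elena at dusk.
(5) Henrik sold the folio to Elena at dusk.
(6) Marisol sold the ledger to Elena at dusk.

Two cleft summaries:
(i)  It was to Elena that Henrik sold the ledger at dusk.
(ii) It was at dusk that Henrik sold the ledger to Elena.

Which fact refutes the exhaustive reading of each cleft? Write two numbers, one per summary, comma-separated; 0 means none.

(i): focus "Elena". Looking for agent = Henrik, thing = the ledger, setting = at dusk with some other recipient — fact (1) has Oliver there. Refuted.
(ii): focus "at dusk". No fact shares agent = Henrik, thing = the ledger, recipient = Elena with a different setting. 0.

1, 0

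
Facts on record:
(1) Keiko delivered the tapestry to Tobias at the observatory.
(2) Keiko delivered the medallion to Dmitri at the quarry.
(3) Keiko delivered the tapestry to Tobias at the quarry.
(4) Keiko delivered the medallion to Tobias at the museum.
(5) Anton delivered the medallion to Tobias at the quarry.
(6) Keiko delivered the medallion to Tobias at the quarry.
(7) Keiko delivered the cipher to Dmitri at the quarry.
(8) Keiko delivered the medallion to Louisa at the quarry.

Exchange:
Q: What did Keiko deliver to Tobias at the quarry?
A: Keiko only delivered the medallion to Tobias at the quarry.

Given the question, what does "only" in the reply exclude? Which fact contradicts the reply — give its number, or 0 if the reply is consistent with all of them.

The question "What did ...?" targets the thing, so in the reply the focus falls on "the medallion".
"Only" then excludes alternative things while the background — Keiko as agent and Tobias as recipient and at the quarry as setting — is held fixed.
Fact (3) shares the background with a different thing (the tapestry) — counterexample.
(Fact (4) would refute a reading with focus on the setting — but that is not what the question asks.)

3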